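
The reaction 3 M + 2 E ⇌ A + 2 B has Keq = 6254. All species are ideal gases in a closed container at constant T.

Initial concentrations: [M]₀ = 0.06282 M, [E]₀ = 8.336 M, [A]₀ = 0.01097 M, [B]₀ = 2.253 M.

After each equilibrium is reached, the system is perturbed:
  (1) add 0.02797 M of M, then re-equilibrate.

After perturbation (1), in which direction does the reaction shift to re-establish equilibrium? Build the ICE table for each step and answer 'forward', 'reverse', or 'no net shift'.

Direction: forward

Q₀ = 3.232 vs Keq = 6254 ⇒ Q<K, forward
Step 1:
                   M          E          A          B
  Initial    0.06282      8.336    0.01097      2.253
  Change    -0.05571   -0.03714    0.01857    0.03714
  Equil     0.007112      8.299    0.02954       2.29
  solve Keq expr → x = 0.01857; check Q = 6254
Then add 0.02797 M of M.
Step 2:
                   M          E          A          B
  Initial    0.03508      8.299    0.02954       2.29
  Change    -0.02725   -0.01817   0.009084    0.01817
  Equil     0.007829      8.281    0.03862      2.308
  solve Keq expr → x = 0.009084; check Q = 6254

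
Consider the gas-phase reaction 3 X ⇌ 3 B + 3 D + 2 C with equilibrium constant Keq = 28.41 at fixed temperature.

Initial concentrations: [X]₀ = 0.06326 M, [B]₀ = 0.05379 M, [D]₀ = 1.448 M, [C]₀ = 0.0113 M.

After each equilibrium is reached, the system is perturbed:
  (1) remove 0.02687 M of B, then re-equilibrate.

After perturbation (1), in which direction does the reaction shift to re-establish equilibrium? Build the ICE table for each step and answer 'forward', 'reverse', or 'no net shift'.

Q₀ = 2.3833e-04 vs Keq = 28.41 ⇒ Q<K, forward
Step 1:
                   X          B          D          C
  init       0.06326    0.05379      1.448     0.0113
  Δ         -0.05604    0.05604    0.05604    0.03736
  eq        0.007216     0.1098      1.504    0.04866
  solve Keq expr → x = 0.01868; check Q = 28.41
Then remove 0.02687 M of B.
Step 2:
                   X          B          D          C
  init      0.007216    0.08296      1.504    0.04866
  Δ        -0.001576   0.001576   0.001576   0.001051
  eq         0.00564    0.08454      1.506    0.04971
  solve Keq expr → x = 5.2541e-04; check Q = 28.41

Direction: forward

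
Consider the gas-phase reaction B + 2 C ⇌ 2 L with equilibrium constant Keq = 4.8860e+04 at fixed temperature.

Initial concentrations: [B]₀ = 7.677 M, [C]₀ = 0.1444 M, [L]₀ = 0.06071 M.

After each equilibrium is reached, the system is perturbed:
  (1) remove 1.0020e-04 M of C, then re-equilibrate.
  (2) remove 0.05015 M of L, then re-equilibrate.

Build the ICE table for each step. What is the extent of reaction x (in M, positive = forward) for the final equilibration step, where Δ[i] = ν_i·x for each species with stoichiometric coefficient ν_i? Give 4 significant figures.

Q₀ = 0.02302 vs Keq = 4.8860e+04 ⇒ Q<K, forward
Step 1:
                  B         C         L
  Initial     7.677    0.1444   0.06071
  Change   -0.07203   -0.1441    0.1441
  Equil       7.605 3.3593e-04    0.2048
  solve Keq expr → x = 0.07203; check Q = 4.8860e+04
Then remove 1.0020e-04 M of C.
Step 2:
                  B         C         L
  Initial     7.605 2.3573e-04    0.2048
  Change  5.0017e-05 1.0003e-04 -1.0003e-04
  Equil       7.605 3.3577e-04    0.2047
  solve Keq expr → x = -5.0017e-05; check Q = 4.8860e+04
Then remove 0.05015 M of L.
Step 3:
                  B         C         L
  Initial     7.605 3.3577e-04    0.1545
  Change  -4.1068e-05 -8.2135e-05 8.2135e-05
  Equil       7.605 2.5363e-04    0.1546
  solve Keq expr → x = 4.1068e-05; check Q = 4.8860e+04

x = 4.1068e-05 M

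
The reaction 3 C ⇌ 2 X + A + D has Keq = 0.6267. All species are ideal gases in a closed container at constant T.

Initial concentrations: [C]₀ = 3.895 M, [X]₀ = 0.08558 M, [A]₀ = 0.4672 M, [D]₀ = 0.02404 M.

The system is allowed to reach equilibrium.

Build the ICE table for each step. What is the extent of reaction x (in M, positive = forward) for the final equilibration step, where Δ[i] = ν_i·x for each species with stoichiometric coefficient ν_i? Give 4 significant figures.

Q₀ = 1.3921e-06 vs Keq = 0.6267 ⇒ Q<K, forward
Step 1:
                    C           X           A           D
  I             3.895     0.08558      0.4672     0.02404
  C            -2.298       1.532      0.7661      0.7661
  E             1.597       1.618       1.233      0.7902
  solve Keq expr → x = 0.7661; check Q = 0.6267

x = 0.7661 M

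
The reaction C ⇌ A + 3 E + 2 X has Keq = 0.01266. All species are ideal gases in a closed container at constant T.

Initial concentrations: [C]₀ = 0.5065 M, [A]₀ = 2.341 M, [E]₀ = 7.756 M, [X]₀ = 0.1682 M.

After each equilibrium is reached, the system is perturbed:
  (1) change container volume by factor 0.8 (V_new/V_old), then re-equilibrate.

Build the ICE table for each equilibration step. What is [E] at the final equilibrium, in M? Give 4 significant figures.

[E]_eq = 9.383 M

Q₀ = 61.01 vs Keq = 0.01266 ⇒ Q>K, reverse
Step 1:
                   C          A          E          X
  I           0.5065      2.341      7.756     0.1682
  C           0.0827    -0.0827    -0.2481    -0.1654
  E           0.5892      2.258      7.508   0.002794
  solve Keq expr → x = -0.0827; check Q = 0.01266
Then change container volume by factor 0.8 (V_new/V_old).
Step 2:
                   C          A          E          X
  I           0.7365      2.823      9.385   0.003492
  C       7.4557e-04 -7.4557e-04  -0.002237  -0.001491
  E           0.7372      2.822      9.383   0.002001
  solve Keq expr → x = -7.4557e-04; check Q = 0.01266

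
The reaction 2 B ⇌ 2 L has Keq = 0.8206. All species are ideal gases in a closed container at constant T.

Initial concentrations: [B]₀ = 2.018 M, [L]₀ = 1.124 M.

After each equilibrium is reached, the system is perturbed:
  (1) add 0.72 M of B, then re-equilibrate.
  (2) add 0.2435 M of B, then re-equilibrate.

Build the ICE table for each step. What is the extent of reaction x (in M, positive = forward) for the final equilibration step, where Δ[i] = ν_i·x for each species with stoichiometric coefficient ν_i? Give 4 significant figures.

x = 0.05787 M

Q₀ = 0.3102 vs Keq = 0.8206 ⇒ Q<K, forward
Step 1:
                    B           L
  init          2.018       1.124
  Δ           -0.3694      0.3694
  eq            1.649       1.493
  solve Keq expr → x = 0.1847; check Q = 0.8206
Then add 0.72 M of B.
Step 2:
                    B           L
  init          2.369       1.493
  Δ           -0.3422      0.3422
  eq            2.026       1.836
  solve Keq expr → x = 0.1711; check Q = 0.8206
Then add 0.2435 M of B.
Step 3:
                    B           L
  init           2.27       1.836
  Δ           -0.1157      0.1157
  eq            2.154       1.951
  solve Keq expr → x = 0.05787; check Q = 0.8206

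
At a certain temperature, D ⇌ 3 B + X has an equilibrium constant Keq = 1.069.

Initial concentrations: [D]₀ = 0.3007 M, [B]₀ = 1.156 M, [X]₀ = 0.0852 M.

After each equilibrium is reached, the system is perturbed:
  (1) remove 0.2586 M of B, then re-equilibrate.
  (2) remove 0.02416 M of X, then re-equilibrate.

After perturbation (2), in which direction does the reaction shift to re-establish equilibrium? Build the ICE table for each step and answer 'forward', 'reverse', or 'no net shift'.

Direction: forward

Q₀ = 0.4377 vs Keq = 1.069 ⇒ Q<K, forward
Step 1:
                    D           B           X
  I            0.3007       1.156      0.0852
  C          -0.04368       0.131     0.04368
  E             0.257       1.287      0.1289
  solve Keq expr → x = 0.04368; check Q = 1.069
Then remove 0.2586 M of B.
Step 2:
                    D           B           X
  I             0.257       1.028      0.1289
  C          -0.03471      0.1041     0.03471
  E            0.2223       1.133      0.1636
  solve Keq expr → x = 0.03471; check Q = 1.069
Then remove 0.02416 M of X.
Step 3:
                    D           B           X
  I            0.2223       1.133      0.1394
  C         -0.008232     0.02469    0.008232
  E            0.2141       1.157      0.1477
  solve Keq expr → x = 0.008232; check Q = 1.069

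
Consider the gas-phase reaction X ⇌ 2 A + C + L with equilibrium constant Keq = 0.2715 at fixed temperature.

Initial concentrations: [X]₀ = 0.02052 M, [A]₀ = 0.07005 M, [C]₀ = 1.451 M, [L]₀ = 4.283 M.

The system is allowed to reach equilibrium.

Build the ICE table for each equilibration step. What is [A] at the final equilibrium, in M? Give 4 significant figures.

[A]_eq = 0.03975 M

Q₀ = 1.486 vs Keq = 0.2715 ⇒ Q>K, reverse
Step 1:
                    X           A           C           L
  I           0.02052     0.07005       1.451       4.283
  C           0.01515     -0.0303    -0.01515    -0.01515
  E           0.03567     0.03975       1.436       4.268
  solve Keq expr → x = -0.01515; check Q = 0.2715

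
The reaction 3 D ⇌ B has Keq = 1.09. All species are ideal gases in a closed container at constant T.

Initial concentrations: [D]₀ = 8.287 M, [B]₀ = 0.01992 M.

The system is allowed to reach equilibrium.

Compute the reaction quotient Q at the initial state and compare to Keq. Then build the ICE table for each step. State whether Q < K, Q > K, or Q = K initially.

Q₀ = 3.5002e-05; Q < K (proceeds forward)

Q₀ = 3.5002e-05 vs Keq = 1.09 ⇒ Q<K, forward
Step 1:
                    D           B
  init          8.287     0.01992
  Δ            -6.995       2.332
  eq            1.292       2.352
  solve Keq expr → x = 2.332; check Q = 1.09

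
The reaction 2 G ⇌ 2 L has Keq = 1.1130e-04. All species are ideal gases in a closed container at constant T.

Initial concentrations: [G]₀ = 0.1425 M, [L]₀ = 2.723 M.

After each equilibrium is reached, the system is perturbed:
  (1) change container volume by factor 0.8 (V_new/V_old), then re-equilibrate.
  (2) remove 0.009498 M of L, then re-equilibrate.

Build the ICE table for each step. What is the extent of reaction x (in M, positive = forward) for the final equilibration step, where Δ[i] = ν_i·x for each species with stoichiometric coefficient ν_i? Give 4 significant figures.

Q₀ = 365.1 vs Keq = 1.1130e-04 ⇒ Q>K, reverse
Step 1:
                    G           L
  I            0.1425       2.723
  C             2.693      -2.693
  E             2.836     0.02992
  solve Keq expr → x = -1.347; check Q = 1.1130e-04
Then change container volume by factor 0.8 (V_new/V_old).
Step 2:
                    G           L
  I             3.544     0.03739
  C                 0           0
  E             3.544     0.03739
  solve Keq expr → x = 0; check Q = 1.1130e-04
Then remove 0.009498 M of L.
Step 3:
                    G           L
  I             3.544      0.0279
  C         -0.009399    0.009399
  E             3.535     0.03729
  solve Keq expr → x = 0.004699; check Q = 1.1130e-04

x = 0.004699 M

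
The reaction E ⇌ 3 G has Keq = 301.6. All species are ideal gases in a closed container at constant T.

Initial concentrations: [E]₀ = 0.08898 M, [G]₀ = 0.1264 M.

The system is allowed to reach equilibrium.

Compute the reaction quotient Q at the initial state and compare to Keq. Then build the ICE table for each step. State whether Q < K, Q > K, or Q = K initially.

Q₀ = 0.0227 vs Keq = 301.6 ⇒ Q<K, forward
Step 1:
                  E         G
  I         0.08898    0.1264
  C        -0.08878    0.2663
  E       2.0085e-04    0.3927
  solve Keq expr → x = 0.08878; check Q = 301.6

Q₀ = 0.0227; Q < K (proceeds forward)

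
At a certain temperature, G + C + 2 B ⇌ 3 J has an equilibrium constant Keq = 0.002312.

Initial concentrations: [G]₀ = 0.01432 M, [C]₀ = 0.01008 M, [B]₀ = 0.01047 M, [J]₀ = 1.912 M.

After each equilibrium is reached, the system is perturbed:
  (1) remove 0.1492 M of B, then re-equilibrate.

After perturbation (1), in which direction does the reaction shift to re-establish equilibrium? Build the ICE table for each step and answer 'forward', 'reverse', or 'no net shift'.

Direction: reverse

Q₀ = 4.4174e+08 vs Keq = 0.002312 ⇒ Q>K, reverse
Step 1:
                    G           C           B           J
  init        0.01432     0.01008     0.01047       1.912
  Δ            0.6011      0.6011       1.202      -1.803
  eq           0.6155      0.6112       1.213      0.1086
  solve Keq expr → x = -0.6011; check Q = 0.002312
Then remove 0.1492 M of B.
Step 2:
                    G           C           B           J
  init         0.6155      0.6112       1.064      0.1086
  Δ          0.002814    0.002814    0.005627   -0.008441
  eq           0.6183       0.614       1.069      0.1001
  solve Keq expr → x = -0.002814; check Q = 0.002312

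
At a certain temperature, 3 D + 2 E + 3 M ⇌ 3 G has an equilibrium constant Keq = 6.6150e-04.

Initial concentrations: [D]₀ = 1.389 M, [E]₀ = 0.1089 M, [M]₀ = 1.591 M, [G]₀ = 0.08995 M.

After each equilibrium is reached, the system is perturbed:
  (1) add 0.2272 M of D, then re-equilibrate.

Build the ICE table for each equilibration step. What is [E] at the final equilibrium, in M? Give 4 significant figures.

[E]_eq = 0.1292 M

Q₀ = 0.005686 vs Keq = 6.6150e-04 ⇒ Q>K, reverse
Step 1:
                   D          E          M          G
  init         1.389     0.1089      1.591    0.08995
  Δ          0.03708    0.02472    0.03708   -0.03708
  eq           1.426     0.1336      1.628    0.05287
  solve Keq expr → x = -0.01236; check Q = 6.6150e-04
Then add 0.2272 M of D.
Step 2:
                   D          E          M          G
  init         1.653     0.1336      1.628    0.05287
  Δ        -0.006592  -0.004394  -0.006592   0.006592
  eq           1.647     0.1292      1.621    0.05946
  solve Keq expr → x = 0.002197; check Q = 6.6150e-04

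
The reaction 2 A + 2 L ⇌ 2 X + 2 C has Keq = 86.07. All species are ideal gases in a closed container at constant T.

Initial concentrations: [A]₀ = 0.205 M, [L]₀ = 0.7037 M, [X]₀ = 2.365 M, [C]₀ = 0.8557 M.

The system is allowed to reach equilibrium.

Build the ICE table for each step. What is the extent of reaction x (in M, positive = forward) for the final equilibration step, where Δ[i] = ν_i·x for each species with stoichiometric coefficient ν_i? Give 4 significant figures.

Q₀ = 196.8 vs Keq = 86.07 ⇒ Q>K, reverse
Step 1:
                  A         L         X         C
  init        0.205    0.7037     2.365    0.8557
  Δ         0.05655   0.05655  -0.05655  -0.05655
  eq         0.2616    0.7603     2.308    0.7991
  solve Keq expr → x = -0.02828; check Q = 86.07

x = -0.02828 M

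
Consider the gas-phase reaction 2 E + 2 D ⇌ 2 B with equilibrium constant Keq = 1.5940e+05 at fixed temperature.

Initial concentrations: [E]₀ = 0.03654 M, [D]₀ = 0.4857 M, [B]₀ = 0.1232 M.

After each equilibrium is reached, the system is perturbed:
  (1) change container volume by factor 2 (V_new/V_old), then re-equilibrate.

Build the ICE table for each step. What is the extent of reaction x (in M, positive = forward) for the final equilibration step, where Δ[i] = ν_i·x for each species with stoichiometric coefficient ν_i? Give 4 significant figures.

x = -2.1775e-04 M

Q₀ = 48.19 vs Keq = 1.5940e+05 ⇒ Q<K, forward
Step 1:
                  E         D         B
  Initial   0.03654    0.4857    0.1232
  Change   -0.03566  -0.03566   0.03566
  Equil   8.8411e-04      0.45    0.1589
  solve Keq expr → x = 0.01783; check Q = 1.5940e+05
Then change container volume by factor 2 (V_new/V_old).
Step 2:
                  E         D         B
  Initial 4.4205e-04     0.225   0.07943
  Change  4.3551e-04 4.3551e-04 -4.3551e-04
  Equil   8.7756e-04    0.2255   0.07899
  solve Keq expr → x = -2.1775e-04; check Q = 1.5940e+05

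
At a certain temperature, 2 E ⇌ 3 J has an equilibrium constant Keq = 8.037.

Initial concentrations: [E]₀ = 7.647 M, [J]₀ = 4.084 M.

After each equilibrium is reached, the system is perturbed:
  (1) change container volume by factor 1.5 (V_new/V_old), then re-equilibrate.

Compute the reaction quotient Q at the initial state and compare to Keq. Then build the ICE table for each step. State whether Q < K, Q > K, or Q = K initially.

Q₀ = 1.165 vs Keq = 8.037 ⇒ Q<K, forward
Step 1:
                   E          J
  Initial      7.647      4.084
  Change      -1.674       2.51
  Equil        5.973      6.594
  solve Keq expr → x = 0.8368; check Q = 8.037
Then change container volume by factor 1.5 (V_new/V_old).
Step 2:
                   E          J
  Initial      3.982      4.396
  Change     -0.2705     0.4057
  Equil        3.712      4.802
  solve Keq expr → x = 0.1352; check Q = 8.037

Q₀ = 1.165; Q < K (proceeds forward)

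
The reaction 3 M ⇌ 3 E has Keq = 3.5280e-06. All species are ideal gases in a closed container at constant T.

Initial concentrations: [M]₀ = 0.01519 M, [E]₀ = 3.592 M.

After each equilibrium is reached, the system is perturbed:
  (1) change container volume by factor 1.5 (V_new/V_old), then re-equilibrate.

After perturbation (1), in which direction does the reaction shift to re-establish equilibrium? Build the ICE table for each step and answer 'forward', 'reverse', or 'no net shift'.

Direction: no net shift

Q₀ = 1.3223e+07 vs Keq = 3.5280e-06 ⇒ Q>K, reverse
Step 1:
                   M          E
  Initial    0.01519      3.592
  Change       3.538     -3.538
  Equil        3.553    0.05409
  solve Keq expr → x = -1.179; check Q = 3.5280e-06
Then change container volume by factor 1.5 (V_new/V_old).
Step 2:
                   M          E
  Initial      2.369    0.03606
  Change           0          0
  Equil        2.369    0.03606
  solve Keq expr → x = 0; check Q = 3.5280e-06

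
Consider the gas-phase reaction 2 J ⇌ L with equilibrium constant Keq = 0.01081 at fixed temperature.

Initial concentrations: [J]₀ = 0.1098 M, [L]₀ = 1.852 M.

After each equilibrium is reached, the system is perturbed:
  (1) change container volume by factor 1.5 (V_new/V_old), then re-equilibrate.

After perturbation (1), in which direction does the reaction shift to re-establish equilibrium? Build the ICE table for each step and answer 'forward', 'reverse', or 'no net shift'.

Direction: reverse

Q₀ = 153.6 vs Keq = 0.01081 ⇒ Q>K, reverse
Step 1:
                    J           L
  I            0.1098       1.852
  C             3.433      -1.716
  E             3.542      0.1357
  solve Keq expr → x = -1.716; check Q = 0.01081
Then change container volume by factor 1.5 (V_new/V_old).
Step 2:
                    J           L
  I             2.362     0.09044
  C           0.05465    -0.02732
  E             2.416     0.06311
  solve Keq expr → x = -0.02732; check Q = 0.01081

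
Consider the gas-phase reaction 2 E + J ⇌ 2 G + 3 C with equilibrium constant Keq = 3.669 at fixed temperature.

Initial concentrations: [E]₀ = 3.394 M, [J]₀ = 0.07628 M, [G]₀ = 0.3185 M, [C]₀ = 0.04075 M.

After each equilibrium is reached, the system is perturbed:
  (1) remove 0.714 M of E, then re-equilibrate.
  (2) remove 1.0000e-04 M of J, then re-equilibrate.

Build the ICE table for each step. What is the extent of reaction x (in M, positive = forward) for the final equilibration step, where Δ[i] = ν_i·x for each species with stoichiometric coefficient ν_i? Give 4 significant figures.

x = -9.9207e-05 M

Q₀ = 7.8121e-06 vs Keq = 3.669 ⇒ Q<K, forward
Step 1:
                    E           J           G           C
  Initial       3.394     0.07628      0.3185     0.04075
  Change      -0.1523    -0.07617      0.1523      0.2285
  Equil         3.242  1.1224e-04      0.4708      0.2693
  solve Keq expr → x = 0.07617; check Q = 3.669
Then remove 0.714 M of E.
Step 2:
                    E           J           G           C
  Initial       2.528  1.1224e-04      0.4708      0.2693
  Change   1.4358e-04  7.1788e-05 -1.4358e-04 -2.1536e-04
  Equil         2.528  1.8403e-04      0.4707       0.269
  solve Keq expr → x = -7.1788e-05; check Q = 3.669
Then remove 1.0000e-04 M of J.
Step 3:
                    E           J           G           C
  Initial       2.528  8.4026e-05      0.4707       0.269
  Change   1.9841e-04  9.9207e-05 -1.9841e-04 -2.9762e-04
  Equil         2.528  1.8323e-04      0.4705      0.2687
  solve Keq expr → x = -9.9207e-05; check Q = 3.669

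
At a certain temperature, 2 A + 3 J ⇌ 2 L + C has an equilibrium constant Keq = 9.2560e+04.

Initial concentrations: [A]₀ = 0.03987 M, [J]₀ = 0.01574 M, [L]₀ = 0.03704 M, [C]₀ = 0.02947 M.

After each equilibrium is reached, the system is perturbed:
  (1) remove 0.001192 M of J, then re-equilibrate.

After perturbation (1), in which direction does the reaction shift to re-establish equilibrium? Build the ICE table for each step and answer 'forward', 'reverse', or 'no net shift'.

Q₀ = 6523 vs Keq = 9.2560e+04 ⇒ Q<K, forward
Step 1:
                  A         J         L         C
  init      0.03987   0.01574   0.03704   0.02947
  Δ       -0.005161 -0.007741  0.005161   0.00258
  eq        0.03471  0.007999    0.0422   0.03205
  solve Keq expr → x = 0.00258; check Q = 9.2560e+04
Then remove 0.001192 M of J.
Step 2:
                  A         J         L         C
  init      0.03471  0.006807    0.0422   0.03205
  Δ       6.5596e-04 9.8394e-04 -6.5596e-04 -3.2798e-04
  eq        0.03537  0.007791   0.04154   0.03172
  solve Keq expr → x = -3.2798e-04; check Q = 9.2560e+04

Direction: reverse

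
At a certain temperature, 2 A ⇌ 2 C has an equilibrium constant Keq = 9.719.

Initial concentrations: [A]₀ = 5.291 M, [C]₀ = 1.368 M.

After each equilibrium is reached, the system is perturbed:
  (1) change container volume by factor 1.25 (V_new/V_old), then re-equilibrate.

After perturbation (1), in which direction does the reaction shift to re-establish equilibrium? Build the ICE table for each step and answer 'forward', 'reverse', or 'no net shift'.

Direction: no net shift

Q₀ = 0.06685 vs Keq = 9.719 ⇒ Q<K, forward
Step 1:
                  A         C
  init        5.291     1.368
  Δ          -3.674     3.674
  eq          1.617     5.042
  solve Keq expr → x = 1.837; check Q = 9.719
Then change container volume by factor 1.25 (V_new/V_old).
Step 2:
                  A         C
  init        1.294     4.033
  Δ               0         0
  eq          1.294     4.033
  solve Keq expr → x = 0; check Q = 9.719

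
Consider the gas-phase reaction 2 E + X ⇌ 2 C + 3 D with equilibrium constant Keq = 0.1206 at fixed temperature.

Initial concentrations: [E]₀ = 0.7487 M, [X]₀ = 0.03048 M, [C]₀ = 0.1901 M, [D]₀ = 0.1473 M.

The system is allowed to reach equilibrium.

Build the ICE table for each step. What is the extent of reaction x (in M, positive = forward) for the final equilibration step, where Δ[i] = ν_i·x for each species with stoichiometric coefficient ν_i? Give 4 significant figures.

x = 0.02175 M

Q₀ = 0.00676 vs Keq = 0.1206 ⇒ Q<K, forward
Step 1:
                  E         X         C         D
  Initial    0.7487   0.03048    0.1901    0.1473
  Change   -0.04349  -0.02175   0.04349   0.06524
  Equil      0.7052  0.008734    0.2336    0.2125
  solve Keq expr → x = 0.02175; check Q = 0.1206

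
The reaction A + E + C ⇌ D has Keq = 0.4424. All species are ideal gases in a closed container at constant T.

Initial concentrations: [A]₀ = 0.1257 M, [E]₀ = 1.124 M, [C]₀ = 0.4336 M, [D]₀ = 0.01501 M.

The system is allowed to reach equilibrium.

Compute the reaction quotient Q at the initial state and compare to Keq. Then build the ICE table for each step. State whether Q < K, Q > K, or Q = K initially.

Q₀ = 0.245 vs Keq = 0.4424 ⇒ Q<K, forward
Step 1:
                    A           E           C           D
  Initial      0.1257       1.124      0.4336     0.01501
  Change    -0.009335   -0.009335   -0.009335    0.009335
  Equil        0.1164       1.115      0.4243     0.02435
  solve Keq expr → x = 0.009335; check Q = 0.4424

Q₀ = 0.245; Q < K (proceeds forward)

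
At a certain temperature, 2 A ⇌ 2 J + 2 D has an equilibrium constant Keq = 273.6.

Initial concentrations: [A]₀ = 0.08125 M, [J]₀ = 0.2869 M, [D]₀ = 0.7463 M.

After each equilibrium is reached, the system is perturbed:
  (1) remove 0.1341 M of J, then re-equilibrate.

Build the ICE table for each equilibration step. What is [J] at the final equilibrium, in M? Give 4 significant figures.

Q₀ = 6.945 vs Keq = 273.6 ⇒ Q<K, forward
Step 1:
                   A          J          D
  I          0.08125     0.2869     0.7463
  C         -0.06406    0.06406    0.06406
  E          0.01719      0.351     0.8104
  solve Keq expr → x = 0.03203; check Q = 273.6
Then remove 0.1341 M of J.
Step 2:
                   A          J          D
  I          0.01719     0.2169     0.8104
  C        -0.006183   0.006183   0.006183
  E          0.01101      0.223     0.8165
  solve Keq expr → x = 0.003092; check Q = 273.6

[J]_eq = 0.223 M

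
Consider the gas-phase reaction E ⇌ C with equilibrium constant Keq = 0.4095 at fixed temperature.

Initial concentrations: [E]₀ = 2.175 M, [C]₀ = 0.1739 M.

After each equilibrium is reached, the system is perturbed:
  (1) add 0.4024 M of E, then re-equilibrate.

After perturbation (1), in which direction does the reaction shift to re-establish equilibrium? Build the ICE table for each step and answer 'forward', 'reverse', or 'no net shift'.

Direction: forward

Q₀ = 0.07995 vs Keq = 0.4095 ⇒ Q<K, forward
Step 1:
                  E         C
  init        2.175    0.1739
  Δ         -0.5085    0.5085
  eq          1.666    0.6824
  solve Keq expr → x = 0.5085; check Q = 0.4095
Then add 0.4024 M of E.
Step 2:
                  E         C
  init        2.069    0.6824
  Δ         -0.1169    0.1169
  eq          1.952    0.7993
  solve Keq expr → x = 0.1169; check Q = 0.4095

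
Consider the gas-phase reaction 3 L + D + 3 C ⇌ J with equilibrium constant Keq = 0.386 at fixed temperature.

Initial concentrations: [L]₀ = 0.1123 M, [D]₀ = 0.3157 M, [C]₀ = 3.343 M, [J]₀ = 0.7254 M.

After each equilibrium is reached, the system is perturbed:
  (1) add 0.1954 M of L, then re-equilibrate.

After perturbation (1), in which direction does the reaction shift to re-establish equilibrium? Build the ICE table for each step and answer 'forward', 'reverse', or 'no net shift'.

Q₀ = 43.43 vs Keq = 0.386 ⇒ Q>K, reverse
Step 1:
                    L           D           C           J
  I            0.1123      0.3157       3.343      0.7254
  C             0.315       0.105       0.315      -0.105
  E            0.4273      0.4207       3.658      0.6204
  solve Keq expr → x = -0.105; check Q = 0.386
Then add 0.1954 M of L.
Step 2:
                    L           D           C           J
  I            0.6227      0.4207       3.658      0.6204
  C           -0.1469    -0.04896     -0.1469     0.04896
  E            0.4759      0.3718       3.511      0.6693
  solve Keq expr → x = 0.04896; check Q = 0.386

Direction: forward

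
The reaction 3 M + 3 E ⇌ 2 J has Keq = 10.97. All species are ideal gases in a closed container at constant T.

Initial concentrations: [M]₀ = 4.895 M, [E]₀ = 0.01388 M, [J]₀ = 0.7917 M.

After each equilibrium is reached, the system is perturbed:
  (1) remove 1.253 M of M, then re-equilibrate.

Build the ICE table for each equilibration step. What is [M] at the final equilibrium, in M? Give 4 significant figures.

[M]_eq = 3.727 M

Q₀ = 1998 vs Keq = 10.97 ⇒ Q>K, reverse
Step 1:
                    M           E           J
  Initial       4.895     0.01388      0.7917
  Change      0.06114     0.06114    -0.04076
  Equil         4.956     0.07502      0.7509
  solve Keq expr → x = -0.02038; check Q = 10.97
Then remove 1.253 M of M.
Step 2:
                    M           E           J
  Initial       3.703     0.07502      0.7509
  Change      0.02337     0.02337    -0.01558
  Equil         3.727     0.09839      0.7354
  solve Keq expr → x = -0.00779; check Q = 10.97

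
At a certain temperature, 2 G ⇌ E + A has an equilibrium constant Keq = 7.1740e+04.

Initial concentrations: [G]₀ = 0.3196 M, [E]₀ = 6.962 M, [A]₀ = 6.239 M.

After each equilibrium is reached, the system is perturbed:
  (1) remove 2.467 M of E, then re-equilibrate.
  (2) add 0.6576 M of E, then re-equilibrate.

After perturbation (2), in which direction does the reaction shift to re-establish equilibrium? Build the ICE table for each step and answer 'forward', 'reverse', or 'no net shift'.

Direction: reverse

Q₀ = 425.2 vs Keq = 7.1740e+04 ⇒ Q<K, forward
Step 1:
                    G           E           A
  I            0.3196       6.962       6.239
  C           -0.2944      0.1472      0.1472
  E           0.02516       7.109       6.386
  solve Keq expr → x = 0.1472; check Q = 7.1740e+04
Then remove 2.467 M of E.
Step 2:
                    G           E           A
  I           0.02516       4.642       6.386
  C         -0.004819     0.00241     0.00241
  E           0.02034       4.645       6.389
  solve Keq expr → x = 0.00241; check Q = 7.1740e+04
Then add 0.6576 M of E.
Step 3:
                    G           E           A
  I           0.02034       5.302       6.389
  C          0.001389 -6.9474e-04 -6.9474e-04
  E           0.02173       5.302       6.388
  solve Keq expr → x = -6.9474e-04; check Q = 7.1740e+04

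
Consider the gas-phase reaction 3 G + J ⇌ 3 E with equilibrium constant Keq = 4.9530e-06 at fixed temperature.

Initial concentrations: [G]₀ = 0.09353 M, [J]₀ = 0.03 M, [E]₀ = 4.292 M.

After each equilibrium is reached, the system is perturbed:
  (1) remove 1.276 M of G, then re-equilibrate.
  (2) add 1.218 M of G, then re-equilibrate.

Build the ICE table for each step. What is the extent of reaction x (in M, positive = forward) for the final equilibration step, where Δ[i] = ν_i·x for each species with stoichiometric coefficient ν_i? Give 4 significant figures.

x = 0.007622 M

Q₀ = 3.2211e+06 vs Keq = 4.9530e-06 ⇒ Q>K, reverse
Step 1:
                  G         J         E
  Initial   0.09353      0.03     4.292
  Change      4.209     1.403    -4.209
  Equil       4.303     1.433   0.08269
  solve Keq expr → x = -1.403; check Q = 4.9530e-06
Then remove 1.276 M of G.
Step 2:
                  G         J         E
  Initial     3.027     1.433   0.08269
  Change    0.02395  0.007985  -0.02395
  Equil       3.051     1.441   0.05874
  solve Keq expr → x = -0.007985; check Q = 4.9530e-06
Then add 1.218 M of G.
Step 3:
                  G         J         E
  Initial     4.269     1.441   0.05874
  Change   -0.02287 -0.007622   0.02287
  Equil       4.246     1.433   0.08161
  solve Keq expr → x = 0.007622; check Q = 4.9530e-06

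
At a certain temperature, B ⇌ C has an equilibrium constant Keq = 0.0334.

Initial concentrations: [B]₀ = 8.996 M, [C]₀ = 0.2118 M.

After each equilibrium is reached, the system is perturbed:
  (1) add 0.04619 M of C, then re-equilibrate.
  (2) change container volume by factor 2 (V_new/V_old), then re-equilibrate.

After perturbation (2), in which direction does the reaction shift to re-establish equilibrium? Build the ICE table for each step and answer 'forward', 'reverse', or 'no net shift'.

Direction: no net shift

Q₀ = 0.02354 vs Keq = 0.0334 ⇒ Q<K, forward
Step 1:
                    B           C
  Initial       8.996      0.2118
  Change      -0.0858      0.0858
  Equil          8.91      0.2976
  solve Keq expr → x = 0.0858; check Q = 0.0334
Then add 0.04619 M of C.
Step 2:
                    B           C
  Initial        8.91      0.3438
  Change       0.0447     -0.0447
  Equil         8.955      0.2991
  solve Keq expr → x = -0.0447; check Q = 0.0334
Then change container volume by factor 2 (V_new/V_old).
Step 3:
                    B           C
  Initial       4.477      0.1495
  Change            0           0
  Equil         4.477      0.1495
  solve Keq expr → x = 0; check Q = 0.0334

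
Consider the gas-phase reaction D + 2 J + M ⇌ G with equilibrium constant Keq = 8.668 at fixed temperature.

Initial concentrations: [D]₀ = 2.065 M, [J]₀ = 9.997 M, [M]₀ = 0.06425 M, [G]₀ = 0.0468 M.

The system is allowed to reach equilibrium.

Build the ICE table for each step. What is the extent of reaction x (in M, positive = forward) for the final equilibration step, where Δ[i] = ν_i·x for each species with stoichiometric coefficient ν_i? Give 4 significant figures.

x = 0.06418 M

Q₀ = 0.00353 vs Keq = 8.668 ⇒ Q<K, forward
Step 1:
                    D           J           M           G
  init          2.065       9.997     0.06425      0.0468
  Δ          -0.06418     -0.1284    -0.06418     0.06418
  eq            2.001       9.869  6.5709e-05       0.111
  solve Keq expr → x = 0.06418; check Q = 8.668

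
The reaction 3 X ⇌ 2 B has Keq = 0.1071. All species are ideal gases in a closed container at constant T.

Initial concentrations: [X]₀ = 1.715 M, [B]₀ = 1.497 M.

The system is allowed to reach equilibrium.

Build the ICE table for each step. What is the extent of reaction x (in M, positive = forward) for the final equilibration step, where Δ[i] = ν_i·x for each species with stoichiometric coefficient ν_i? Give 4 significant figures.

x = -0.1868 M

Q₀ = 0.4443 vs Keq = 0.1071 ⇒ Q>K, reverse
Step 1:
                  X         B
  I           1.715     1.497
  C          0.5605   -0.3737
  E           2.275     1.123
  solve Keq expr → x = -0.1868; check Q = 0.1071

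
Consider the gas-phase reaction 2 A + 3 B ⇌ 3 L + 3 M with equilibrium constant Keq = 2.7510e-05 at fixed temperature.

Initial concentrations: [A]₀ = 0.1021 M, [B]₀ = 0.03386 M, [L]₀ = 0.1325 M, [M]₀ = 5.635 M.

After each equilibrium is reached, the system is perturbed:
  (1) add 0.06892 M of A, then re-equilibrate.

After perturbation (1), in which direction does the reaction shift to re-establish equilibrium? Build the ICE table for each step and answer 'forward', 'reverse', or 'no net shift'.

Direction: forward

Q₀ = 1.0285e+06 vs Keq = 2.7510e-05 ⇒ Q>K, reverse
Step 1:
                    A           B           L           M
  I            0.1021     0.03386      0.1325       5.635
  C           0.08813      0.1322     -0.1322     -0.1322
  E            0.1902      0.1661  3.0132e-04       5.503
  solve Keq expr → x = -0.04407; check Q = 2.7510e-05
Then add 0.06892 M of A.
Step 2:
                    A           B           L           M
  I            0.2592      0.1661  3.0132e-04       5.503
  C       -4.5846e-05 -6.8769e-05  6.8769e-05  6.8769e-05
  E            0.2591       0.166  3.7009e-04       5.503
  solve Keq expr → x = 2.2923e-05; check Q = 2.7510e-05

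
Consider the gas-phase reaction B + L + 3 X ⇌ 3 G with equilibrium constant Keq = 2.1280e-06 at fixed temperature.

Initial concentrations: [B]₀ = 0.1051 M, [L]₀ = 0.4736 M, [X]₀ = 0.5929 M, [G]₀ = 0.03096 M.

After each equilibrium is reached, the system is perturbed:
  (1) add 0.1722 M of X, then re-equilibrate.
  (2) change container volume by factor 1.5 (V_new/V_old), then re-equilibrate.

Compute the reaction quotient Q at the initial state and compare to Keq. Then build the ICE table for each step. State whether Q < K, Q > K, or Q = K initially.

Q₀ = 0.002861 vs Keq = 2.1280e-06 ⇒ Q>K, reverse
Step 1:
                    B           L           X           G
  Initial      0.1051      0.4736      0.5929     0.03096
  Change     0.009306    0.009306     0.02792    -0.02792
  Equil        0.1144      0.4829      0.6208    0.003041
  solve Keq expr → x = -0.009306; check Q = 2.1280e-06
Then add 0.1722 M of X.
Step 2:
                    B           L           X           G
  Initial      0.1144      0.4829       0.793    0.003041
  Change  -2.7853e-04 -2.7853e-04 -8.3559e-04  8.3559e-04
  Equil        0.1141      0.4826      0.7922    0.003877
  solve Keq expr → x = 2.7853e-04; check Q = 2.1280e-06
Then change container volume by factor 1.5 (V_new/V_old).
Step 3:
                    B           L           X           G
  Initial     0.07609      0.3218      0.5281    0.002585
  Change   2.0258e-04  2.0258e-04  6.0774e-04 -6.0774e-04
  Equil       0.07629       0.322      0.5287    0.001977
  solve Keq expr → x = -2.0258e-04; check Q = 2.1280e-06

Q₀ = 0.002861; Q > K (proceeds reverse)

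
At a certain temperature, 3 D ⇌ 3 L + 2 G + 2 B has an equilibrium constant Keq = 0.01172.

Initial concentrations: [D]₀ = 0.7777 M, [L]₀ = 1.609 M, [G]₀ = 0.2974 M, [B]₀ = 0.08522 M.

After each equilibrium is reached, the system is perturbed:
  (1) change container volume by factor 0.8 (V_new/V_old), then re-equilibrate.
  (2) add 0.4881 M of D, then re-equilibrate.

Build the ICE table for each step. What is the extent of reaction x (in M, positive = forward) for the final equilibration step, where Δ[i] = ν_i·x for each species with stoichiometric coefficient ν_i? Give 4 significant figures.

x = 0.02258 M

Q₀ = 0.005688 vs Keq = 0.01172 ⇒ Q<K, forward
Step 1:
                  D         L         G         B
  Initial    0.7777     1.609    0.2974   0.08522
  Change   -0.02989   0.02989   0.01993   0.01993
  Equil      0.7478     1.639    0.3173    0.1051
  solve Keq expr → x = 0.009965; check Q = 0.01172
Then change container volume by factor 0.8 (V_new/V_old).
Step 2:
                  D         L         G         B
  Initial    0.9348     2.049    0.3967    0.1314
  Change    0.04544  -0.04544  -0.03029  -0.03029
  Equil      0.9802     2.003    0.3664    0.1011
  solve Keq expr → x = -0.01515; check Q = 0.01172
Then add 0.4881 M of D.
Step 3:
                  D         L         G         B
  Initial     1.468     2.003    0.3664    0.1011
  Change   -0.06774   0.06774   0.04516   0.04516
  Equil       1.401     2.071    0.4115    0.1463
  solve Keq expr → x = 0.02258; check Q = 0.01172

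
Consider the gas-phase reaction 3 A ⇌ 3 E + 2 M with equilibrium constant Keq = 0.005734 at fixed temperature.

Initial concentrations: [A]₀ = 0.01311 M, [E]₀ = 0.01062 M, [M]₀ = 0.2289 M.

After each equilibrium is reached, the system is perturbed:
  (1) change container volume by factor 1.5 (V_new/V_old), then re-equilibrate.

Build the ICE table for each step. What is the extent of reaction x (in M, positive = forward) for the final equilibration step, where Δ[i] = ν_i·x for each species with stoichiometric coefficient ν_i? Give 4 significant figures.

x = 3.2252e-04 M

Q₀ = 0.02785 vs Keq = 0.005734 ⇒ Q>K, reverse
Step 1:
                   A          E          M
  I          0.01311    0.01062     0.2289
  C         0.002912  -0.002912  -0.001942
  E          0.01602   0.007708      0.227
  solve Keq expr → x = -9.7081e-04; check Q = 0.005734
Then change container volume by factor 1.5 (V_new/V_old).
Step 2:
                   A          E          M
  I          0.01068   0.005138     0.1513
  C       -9.6756e-04 9.6756e-04 6.4504e-04
  E         0.009714   0.006106      0.152
  solve Keq expr → x = 3.2252e-04; check Q = 0.005734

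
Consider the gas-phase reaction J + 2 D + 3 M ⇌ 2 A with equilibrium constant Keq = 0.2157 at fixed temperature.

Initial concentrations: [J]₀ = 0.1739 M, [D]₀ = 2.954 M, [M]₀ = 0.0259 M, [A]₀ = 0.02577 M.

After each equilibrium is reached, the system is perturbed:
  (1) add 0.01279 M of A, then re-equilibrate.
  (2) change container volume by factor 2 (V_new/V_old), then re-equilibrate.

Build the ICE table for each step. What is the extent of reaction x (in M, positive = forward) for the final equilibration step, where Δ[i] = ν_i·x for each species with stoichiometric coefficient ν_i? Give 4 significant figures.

x = -0.001813 M

Q₀ = 25.19 vs Keq = 0.2157 ⇒ Q>K, reverse
Step 1:
                   J          D          M          A
  I           0.1739      2.954     0.0259    0.02577
  C         0.009223    0.01845    0.02767   -0.01845
  E           0.1831      2.972    0.05357   0.007324
  solve Keq expr → x = -0.009223; check Q = 0.2157
Then add 0.01279 M of A.
Step 2:
                   J          D          M          A
  I           0.1831      2.972    0.05357    0.02011
  C         0.004755   0.009509    0.01426  -0.009509
  E           0.1879      2.982    0.06783    0.01061
  solve Keq expr → x = -0.004755; check Q = 0.2157
Then change container volume by factor 2 (V_new/V_old).
Step 3:
                   J          D          M          A
  I          0.09394      1.491    0.03392   0.005303
  C         0.001813   0.003626   0.005438  -0.003626
  E          0.09575      1.495    0.03935   0.001677
  solve Keq expr → x = -0.001813; check Q = 0.2157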